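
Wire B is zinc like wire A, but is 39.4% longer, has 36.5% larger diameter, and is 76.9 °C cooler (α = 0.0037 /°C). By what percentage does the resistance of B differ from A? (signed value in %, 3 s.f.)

-46.5%

R ∝ ρL/d² with ρ ∝ (1+αΔT), so R_B/R_A = (1 + 39.4/100) × (1 + 36.5/100)⁻² × (1 − 0.0037×76.9)
= 1.394 × 0.5367 × 0.7155 = 0.5353
(R_B − R_A)/R_A = 0.5353 − 1 = -46.5%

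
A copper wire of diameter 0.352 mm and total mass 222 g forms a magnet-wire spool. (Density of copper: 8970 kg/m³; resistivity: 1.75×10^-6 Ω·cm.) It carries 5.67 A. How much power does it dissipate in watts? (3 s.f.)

ρ = 1.75×10^-6 Ω·cm = 1.75×10^-8 Ω·m
A = π(d/2)² = π(1.7600e-04 m)² = 9.7314e-08 m²
L = m/(density·A) = 0.222/(8970×9.7314e-08) = 254.3 m
R = ρL/A = (1.75×10^-8)(254.3)/(9.7314e-08) = 45.73 Ω
P = I²R = (5.67)² × 45.73 = 1470 W

1470 W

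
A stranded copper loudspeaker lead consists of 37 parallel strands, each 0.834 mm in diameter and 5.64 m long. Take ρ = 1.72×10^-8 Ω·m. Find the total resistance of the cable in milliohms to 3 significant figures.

4.80 mΩ

A_strand = π(4.1700e-04 m)² = 5.463e-07 m²
R_strand = ρL/A = (1.72×10^-8)(5.64)/(5.463e-07) = 0.1776 Ω
R_total = R_strand/N = 0.1776/37 = 4.80 mΩ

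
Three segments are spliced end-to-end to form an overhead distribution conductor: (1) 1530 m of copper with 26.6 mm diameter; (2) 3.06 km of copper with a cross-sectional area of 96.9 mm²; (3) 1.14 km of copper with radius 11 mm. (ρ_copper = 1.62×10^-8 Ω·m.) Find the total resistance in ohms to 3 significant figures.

Seg 1: A = π(d/2)² = π(1.3300e-02 m)² = 5.557e-04 m²
R_1 = (1.62×10^-8)(1530)/(5.557e-04) = 0.0446 Ω
Seg 2: A = 96.9 mm² = 9.690e-05 m²
R_2 = (1.62×10^-8)(3060)/(9.690e-05) = 0.5116 Ω
Seg 3: A = πr² = π(1.1000e-02 m)² = 3.801e-04 m²
R_3 = (1.62×10^-8)(1140)/(3.801e-04) = 0.04858 Ω
R_total = R_1 + R_2 + R_3 = 0.605 Ω

0.605 Ω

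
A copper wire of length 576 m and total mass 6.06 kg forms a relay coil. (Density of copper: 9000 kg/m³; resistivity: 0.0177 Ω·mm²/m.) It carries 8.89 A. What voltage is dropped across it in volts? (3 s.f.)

77.5 V

ρ = 0.0177 Ω·mm²/m = 1.77×10^-8 Ω·m
A = m/(density·L) = 6.06/(9000×576) = 1.1690e-06 m²
R = ρL/A = (1.77×10^-8)(576)/(1.1690e-06) = 8.721 Ω
V = IR = 8.89 × 8.721 = 77.5 V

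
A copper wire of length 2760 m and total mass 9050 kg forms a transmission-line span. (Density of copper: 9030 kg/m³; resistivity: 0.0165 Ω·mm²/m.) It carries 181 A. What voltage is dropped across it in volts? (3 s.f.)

22.7 V

ρ = 0.0165 Ω·mm²/m = 1.65×10^-8 Ω·m
A = m/(density·L) = 9050/(9030×2760) = 3.6312e-04 m²
R = ρL/A = (1.65×10^-8)(2760)/(3.6312e-04) = 0.1254 Ω
V = IR = 181 × 0.1254 = 22.7 V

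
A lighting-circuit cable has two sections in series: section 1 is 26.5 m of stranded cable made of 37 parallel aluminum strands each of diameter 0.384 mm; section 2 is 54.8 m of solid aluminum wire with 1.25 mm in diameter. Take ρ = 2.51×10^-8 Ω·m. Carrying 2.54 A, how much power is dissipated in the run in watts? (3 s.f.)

Section 1: A_strand = π(1.9200e-04)² = 1.158e-07 m²; R₁ = ρL/(N·A_s) = (2.51×10^-8)(26.5)/(37×1.158e-07) = 0.1552 Ω
Section 2: A = π(d/2)² = π(6.2500e-04 m)² = 1.227e-06 m²
R₂ = (2.51×10^-8)(54.8)/(1.227e-06) = 1.121 Ω
R = R₁ + R₂ = 1.276 Ω
P = I²R = (2.54)² × 1.276 = 8.23 W

8.23 W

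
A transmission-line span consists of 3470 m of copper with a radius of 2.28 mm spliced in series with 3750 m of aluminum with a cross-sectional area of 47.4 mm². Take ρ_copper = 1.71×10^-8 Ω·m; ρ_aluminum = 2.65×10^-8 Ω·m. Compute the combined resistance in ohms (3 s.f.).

Segment 1: A = πr² = π(2.2800e-03 m)² = 1.633e-05 m²
R₁ = ρL/A = (1.71×10^-8)(3470)/(1.633e-05) = 3.633 Ω
Segment 2: A = 47.4 mm² = 4.740e-05 m²
R₂ = (2.65×10^-8)(3750)/(4.740e-05) = 2.097 Ω
R = R₁ + R₂ = 5.73 Ω

5.73 Ω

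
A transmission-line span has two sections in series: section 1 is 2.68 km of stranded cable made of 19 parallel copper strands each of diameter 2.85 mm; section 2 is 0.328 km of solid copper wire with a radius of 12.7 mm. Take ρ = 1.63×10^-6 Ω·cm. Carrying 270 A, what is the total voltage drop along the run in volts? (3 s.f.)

100 V

ρ = 1.63×10^-6 Ω·cm = 1.63×10^-8 Ω·m
Section 1: A_strand = π(1.4250e-03)² = 6.379e-06 m²; R₁ = ρL/(N·A_s) = (1.63×10^-8)(2680)/(19×6.379e-06) = 0.3604 Ω
Section 2: A = πr² = π(1.2700e-02 m)² = 5.067e-04 m²
R₂ = (1.63×10^-8)(328)/(5.067e-04) = 0.01055 Ω
R = R₁ + R₂ = 0.371 Ω
V = IR = 270 × 0.371 = 100 V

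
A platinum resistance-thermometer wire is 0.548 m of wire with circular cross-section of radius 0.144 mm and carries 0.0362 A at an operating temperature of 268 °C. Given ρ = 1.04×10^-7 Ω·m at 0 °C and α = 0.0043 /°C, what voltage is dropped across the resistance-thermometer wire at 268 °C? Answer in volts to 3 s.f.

0.0682 V

A = πr² = π(1.4400e-04 m)² = 6.514e-08 m²
R₍0₎ = ρL/A = (1.04×10^-7)(0.548)/(6.514e-08) = 0.8749 Ω
R₍268₎ = R₍0₎(1 + αΔT) = 0.8749 × (1 + 0.0043×268) = 1.883 Ω
V = IR = 0.0362 × 1.883 = 0.0682 V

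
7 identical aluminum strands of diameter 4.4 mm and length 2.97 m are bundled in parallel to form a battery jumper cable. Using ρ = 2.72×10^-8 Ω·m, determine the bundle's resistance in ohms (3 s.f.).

7.59×10^-4 Ω

A_strand = π(2.2000e-03 m)² = 1.521e-05 m²
R_strand = ρL/A = (2.72×10^-8)(2.97)/(1.521e-05) = 0.005313 Ω
R_total = R_strand/N = 0.005313/7 = 7.59×10^-4 Ω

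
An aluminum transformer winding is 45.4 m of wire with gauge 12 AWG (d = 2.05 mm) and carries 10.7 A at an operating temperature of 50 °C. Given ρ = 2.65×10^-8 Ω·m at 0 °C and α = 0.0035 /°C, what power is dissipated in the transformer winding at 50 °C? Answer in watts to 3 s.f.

A = π(2.05/2 mm)² = π(1.0250e-03 m)² = 3.301e-06 m²
R₍0₎ = ρL/A = (2.65×10^-8)(45.4)/(3.301e-06) = 0.3645 Ω
R₍50₎ = R₍0₎(1 + αΔT) = 0.3645 × (1 + 0.0035×50) = 0.4283 Ω
P = I²R = (10.7)² × 0.4283 = 49.0 W

49.0 W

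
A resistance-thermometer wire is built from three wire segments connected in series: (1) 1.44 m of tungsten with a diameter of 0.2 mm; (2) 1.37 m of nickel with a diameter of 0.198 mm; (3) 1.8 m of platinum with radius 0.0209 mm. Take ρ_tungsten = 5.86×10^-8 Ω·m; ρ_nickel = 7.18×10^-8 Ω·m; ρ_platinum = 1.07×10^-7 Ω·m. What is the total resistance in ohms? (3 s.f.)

Seg 1: A = π(d/2)² = π(1.0000e-04 m)² = 3.142e-08 m²
R_1 = (5.86×10^-8)(1.44)/(3.142e-08) = 2.686 Ω
Seg 2: A = π(d/2)² = π(9.9000e-05 m)² = 3.079e-08 m²
R_2 = (7.18×10^-8)(1.37)/(3.079e-08) = 3.195 Ω
Seg 3: A = πr² = π(2.0900e-05 m)² = 1.372e-09 m²
R_3 = (1.07×10^-7)(1.8)/(1.372e-09) = 140.4 Ω
R_total = R_1 + R_2 + R_3 = 146 Ω

146 Ω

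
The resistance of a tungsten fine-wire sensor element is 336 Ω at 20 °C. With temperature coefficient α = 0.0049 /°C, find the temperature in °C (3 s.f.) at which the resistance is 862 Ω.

R = R₀(1 + α(T − T₀)) ⇒ T = T₀ + (R/R₀ − 1)/α
T = 20 + (862/336 − 1)/0.0049 = 20 + (1.565)/0.0049 = 339 °C

339 °C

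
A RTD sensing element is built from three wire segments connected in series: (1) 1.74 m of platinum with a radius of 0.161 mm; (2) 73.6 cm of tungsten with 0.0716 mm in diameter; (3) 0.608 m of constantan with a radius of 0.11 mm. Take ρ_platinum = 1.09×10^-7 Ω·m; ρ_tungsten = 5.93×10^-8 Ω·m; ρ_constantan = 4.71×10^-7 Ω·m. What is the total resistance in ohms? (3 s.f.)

Seg 1: A = πr² = π(1.6100e-04 m)² = 8.143e-08 m²
R_1 = (1.09×10^-7)(1.74)/(8.143e-08) = 2.329 Ω
Seg 2: A = π(d/2)² = π(3.5800e-05 m)² = 4.026e-09 m²
R_2 = (5.93×10^-8)(0.736)/(4.026e-09) = 10.84 Ω
Seg 3: A = πr² = π(1.1000e-04 m)² = 3.801e-08 m²
R_3 = (4.71×10^-7)(0.608)/(3.801e-08) = 7.533 Ω
R_total = R_1 + R_2 + R_3 = 20.7 Ω

20.7 Ω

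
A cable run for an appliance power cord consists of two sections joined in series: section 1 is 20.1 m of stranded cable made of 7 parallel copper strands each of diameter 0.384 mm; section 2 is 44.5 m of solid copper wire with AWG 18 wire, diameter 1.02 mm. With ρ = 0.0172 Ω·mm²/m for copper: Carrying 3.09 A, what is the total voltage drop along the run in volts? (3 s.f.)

ρ = 0.0172 Ω·mm²/m = 1.72×10^-8 Ω·m
Section 1: A_strand = π(1.9200e-04)² = 1.158e-07 m²; R₁ = ρL/(N·A_s) = (1.72×10^-8)(20.1)/(7×1.158e-07) = 0.4265 Ω
Section 2: A = π(1.02/2 mm)² = π(5.1000e-04 m)² = 8.171e-07 m²
R₂ = (1.72×10^-8)(44.5)/(8.171e-07) = 0.9367 Ω
R = R₁ + R₂ = 1.363 Ω
V = IR = 3.09 × 1.363 = 4.21 V

4.21 V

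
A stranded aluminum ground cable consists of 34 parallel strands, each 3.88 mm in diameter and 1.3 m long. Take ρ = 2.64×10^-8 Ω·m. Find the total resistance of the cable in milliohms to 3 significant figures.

0.0854 mΩ

A_strand = π(1.9400e-03 m)² = 1.182e-05 m²
R_strand = ρL/A = (2.64×10^-8)(1.3)/(1.182e-05) = 0.002903 Ω
R_total = R_strand/N = 0.002903/34 = 0.0854 mΩ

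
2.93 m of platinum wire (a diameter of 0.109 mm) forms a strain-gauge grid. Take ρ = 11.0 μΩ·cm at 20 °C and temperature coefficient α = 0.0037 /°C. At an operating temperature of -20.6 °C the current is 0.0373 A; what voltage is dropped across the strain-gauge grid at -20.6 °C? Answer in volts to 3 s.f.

ρ = 11.0 μΩ·cm = 1.10×10^-7 Ω·m
A = π(d/2)² = π(5.4500e-05 m)² = 9.331e-09 m²
R₍20₎ = ρL/A = (1.10×10^-7)(2.93)/(9.331e-09) = 34.54 Ω
R₍-20.6₎ = R₍20₎(1 + αΔT) = 34.54 × (1 + 0.0037×-40.6) = 29.35 Ω
V = IR = 0.0373 × 29.35 = 1.09 V

1.09 V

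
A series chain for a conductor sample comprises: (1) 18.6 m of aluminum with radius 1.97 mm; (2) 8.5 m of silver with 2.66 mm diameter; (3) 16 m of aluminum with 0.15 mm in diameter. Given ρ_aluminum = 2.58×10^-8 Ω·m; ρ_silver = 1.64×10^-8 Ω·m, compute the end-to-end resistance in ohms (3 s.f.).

23.4 Ω

Seg 1: A = πr² = π(1.9700e-03 m)² = 1.219e-05 m²
R_1 = (2.58×10^-8)(18.6)/(1.219e-05) = 0.03936 Ω
Seg 2: A = π(d/2)² = π(1.3300e-03 m)² = 5.557e-06 m²
R_2 = (1.64×10^-8)(8.5)/(5.557e-06) = 0.02508 Ω
Seg 3: A = π(d/2)² = π(7.5000e-05 m)² = 1.767e-08 m²
R_3 = (2.58×10^-8)(16)/(1.767e-08) = 23.36 Ω
R_total = R_1 + R_2 + R_3 = 23.4 Ω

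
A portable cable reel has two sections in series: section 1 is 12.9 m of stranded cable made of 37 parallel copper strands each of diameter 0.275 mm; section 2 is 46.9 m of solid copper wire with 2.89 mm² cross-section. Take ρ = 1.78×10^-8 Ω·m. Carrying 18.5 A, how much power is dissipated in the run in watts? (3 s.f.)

135 W

Section 1: A_strand = π(1.3750e-04)² = 5.940e-08 m²; R₁ = ρL/(N·A_s) = (1.78×10^-8)(12.9)/(37×5.940e-08) = 0.1045 Ω
Section 2: A = 2.89 mm² = 2.890e-06 m²
R₂ = (1.78×10^-8)(46.9)/(2.890e-06) = 0.2889 Ω
R = R₁ + R₂ = 0.3933 Ω
P = I²R = (18.5)² × 0.3933 = 135 W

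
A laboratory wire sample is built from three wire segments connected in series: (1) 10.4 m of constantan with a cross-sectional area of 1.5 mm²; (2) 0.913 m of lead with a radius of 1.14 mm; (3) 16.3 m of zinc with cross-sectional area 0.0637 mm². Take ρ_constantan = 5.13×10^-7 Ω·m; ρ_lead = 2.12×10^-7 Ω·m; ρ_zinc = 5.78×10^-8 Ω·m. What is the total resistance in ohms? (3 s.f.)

18.4 Ω

Seg 1: A = 1.5 mm² = 1.500e-06 m²
R_1 = (5.13×10^-7)(10.4)/(1.500e-06) = 3.557 Ω
Seg 2: A = πr² = π(1.1400e-03 m)² = 4.083e-06 m²
R_2 = (2.12×10^-7)(0.913)/(4.083e-06) = 0.04741 Ω
Seg 3: A = 0.0637 mm² = 6.370e-08 m²
R_3 = (5.78×10^-8)(16.3)/(6.370e-08) = 14.79 Ω
R_total = R_1 + R_2 + R_3 = 18.4 Ω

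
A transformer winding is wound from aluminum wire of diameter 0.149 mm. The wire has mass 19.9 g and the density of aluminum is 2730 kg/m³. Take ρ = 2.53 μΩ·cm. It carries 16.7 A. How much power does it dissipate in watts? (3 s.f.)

1.69×10^5 W

ρ = 2.53 μΩ·cm = 2.53×10^-8 Ω·m
A = π(d/2)² = π(7.4500e-05 m)² = 1.7437e-08 m²
L = m/(density·A) = 0.0199/(2730×1.7437e-08) = 418 m
R = ρL/A = (2.53×10^-8)(418)/(1.7437e-08) = 606.6 Ω
P = I²R = (16.7)² × 606.6 = 1.69×10^5 W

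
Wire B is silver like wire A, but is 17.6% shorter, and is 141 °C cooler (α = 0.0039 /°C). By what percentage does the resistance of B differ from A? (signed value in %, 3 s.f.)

R ∝ ρL/d² with ρ ∝ (1+αΔT), so R_B/R_A = (1 − 17.6/100) × (1 − 0.0039×141)
= 0.824 × 0.4501 = 0.3709
(R_B − R_A)/R_A = 0.3709 − 1 = -62.9%

-62.9%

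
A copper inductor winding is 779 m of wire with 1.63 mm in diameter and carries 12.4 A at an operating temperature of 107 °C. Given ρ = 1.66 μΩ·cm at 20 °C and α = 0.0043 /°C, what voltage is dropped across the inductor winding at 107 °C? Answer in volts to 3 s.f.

ρ = 1.66 μΩ·cm = 1.66×10^-8 Ω·m
A = π(d/2)² = π(8.1500e-04 m)² = 2.087e-06 m²
R₍20₎ = ρL/A = (1.66×10^-8)(779)/(2.087e-06) = 6.197 Ω
R₍107₎ = R₍20₎(1 + αΔT) = 6.197 × (1 + 0.0043×87) = 8.515 Ω
V = IR = 12.4 × 8.515 = 106 V

106 V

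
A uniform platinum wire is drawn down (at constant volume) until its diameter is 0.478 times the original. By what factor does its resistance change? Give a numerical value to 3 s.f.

Volume constant ⇒ L' = L/r² with r = 0.478. R' = ρL'/A' = ρ(L/r²)/(πr²d₀²/4) = R/r⁴.
Factor = 19.2

19.2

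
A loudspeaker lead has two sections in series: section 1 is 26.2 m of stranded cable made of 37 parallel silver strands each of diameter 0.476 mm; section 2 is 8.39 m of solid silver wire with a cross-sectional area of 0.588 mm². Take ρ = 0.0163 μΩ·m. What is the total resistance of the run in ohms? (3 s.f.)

0.297 Ω

ρ = 0.0163 μΩ·m = 1.63×10^-8 Ω·m
Section 1: A_strand = π(2.3800e-04)² = 1.780e-07 m²; R₁ = ρL/(N·A_s) = (1.63×10^-8)(26.2)/(37×1.780e-07) = 0.06486 Ω
Section 2: A = 0.588 mm² = 5.880e-07 m²
R₂ = (1.63×10^-8)(8.39)/(5.880e-07) = 0.2326 Ω
R = R₁ + R₂ = 0.297 Ω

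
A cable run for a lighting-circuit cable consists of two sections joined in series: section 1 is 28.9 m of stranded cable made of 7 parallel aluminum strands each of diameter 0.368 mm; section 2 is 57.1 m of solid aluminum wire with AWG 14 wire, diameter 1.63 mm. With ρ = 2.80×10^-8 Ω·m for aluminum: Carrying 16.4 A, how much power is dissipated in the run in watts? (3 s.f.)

Section 1: A_strand = π(1.8400e-04)² = 1.064e-07 m²; R₁ = ρL/(N·A_s) = (2.80×10^-8)(28.9)/(7×1.064e-07) = 1.087 Ω
Section 2: A = π(1.63/2 mm)² = π(8.1500e-04 m)² = 2.087e-06 m²
R₂ = (2.80×10^-8)(57.1)/(2.087e-06) = 0.7662 Ω
R = R₁ + R₂ = 1.853 Ω
P = I²R = (16.4)² × 1.853 = 498 W

498 W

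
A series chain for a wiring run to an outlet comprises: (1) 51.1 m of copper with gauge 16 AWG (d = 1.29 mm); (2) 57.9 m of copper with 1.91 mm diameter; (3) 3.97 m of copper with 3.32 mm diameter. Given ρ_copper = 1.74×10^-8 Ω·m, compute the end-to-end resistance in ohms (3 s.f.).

Seg 1: A = π(1.29/2 mm)² = π(6.4500e-04 m)² = 1.307e-06 m²
R_1 = (1.74×10^-8)(51.1)/(1.307e-06) = 0.6803 Ω
Seg 2: A = π(d/2)² = π(9.5500e-04 m)² = 2.865e-06 m²
R_2 = (1.74×10^-8)(57.9)/(2.865e-06) = 0.3516 Ω
Seg 3: A = π(d/2)² = π(1.6600e-03 m)² = 8.657e-06 m²
R_3 = (1.74×10^-8)(3.97)/(8.657e-06) = 0.007979 Ω
R_total = R_1 + R_2 + R_3 = 1.04 Ω

1.04 Ω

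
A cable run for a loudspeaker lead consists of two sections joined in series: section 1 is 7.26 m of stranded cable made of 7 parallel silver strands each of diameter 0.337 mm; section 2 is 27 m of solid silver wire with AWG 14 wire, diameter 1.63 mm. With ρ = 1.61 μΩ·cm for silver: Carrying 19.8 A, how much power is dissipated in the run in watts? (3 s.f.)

155 W

ρ = 1.61 μΩ·cm = 1.61×10^-8 Ω·m
Section 1: A_strand = π(1.6850e-04)² = 8.920e-08 m²; R₁ = ρL/(N·A_s) = (1.61×10^-8)(7.26)/(7×8.920e-08) = 0.1872 Ω
Section 2: A = π(1.63/2 mm)² = π(8.1500e-04 m)² = 2.087e-06 m²
R₂ = (1.61×10^-8)(27)/(2.087e-06) = 0.2083 Ω
R = R₁ + R₂ = 0.3955 Ω
P = I²R = (19.8)² × 0.3955 = 155 W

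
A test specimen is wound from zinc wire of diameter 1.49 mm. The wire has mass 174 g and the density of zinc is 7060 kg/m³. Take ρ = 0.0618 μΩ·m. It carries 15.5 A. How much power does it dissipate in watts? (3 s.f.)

120 W

ρ = 0.0618 μΩ·m = 6.18×10^-8 Ω·m
A = π(d/2)² = π(7.4500e-04 m)² = 1.7437e-06 m²
L = m/(density·A) = 0.174/(7060×1.7437e-06) = 14.13 m
R = ρL/A = (6.18×10^-8)(14.13)/(1.7437e-06) = 0.501 Ω
P = I²R = (15.5)² × 0.501 = 120 W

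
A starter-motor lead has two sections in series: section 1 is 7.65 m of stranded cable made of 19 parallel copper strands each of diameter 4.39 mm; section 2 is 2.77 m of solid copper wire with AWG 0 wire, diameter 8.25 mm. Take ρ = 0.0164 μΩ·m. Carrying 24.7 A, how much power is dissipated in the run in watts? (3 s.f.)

0.785 W

ρ = 0.0164 μΩ·m = 1.64×10^-8 Ω·m
Section 1: A_strand = π(2.1950e-03)² = 1.514e-05 m²; R₁ = ρL/(N·A_s) = (1.64×10^-8)(7.65)/(19×1.514e-05) = 4.362×10^-4 Ω
Section 2: A = π(8.25/2 mm)² = π(4.1250e-03 m)² = 5.346e-05 m²
R₂ = (1.64×10^-8)(2.77)/(5.346e-05) = 8.498×10^-4 Ω
R = R₁ + R₂ = 0.001286 Ω
P = I²R = (24.7)² × 0.001286 = 0.785 W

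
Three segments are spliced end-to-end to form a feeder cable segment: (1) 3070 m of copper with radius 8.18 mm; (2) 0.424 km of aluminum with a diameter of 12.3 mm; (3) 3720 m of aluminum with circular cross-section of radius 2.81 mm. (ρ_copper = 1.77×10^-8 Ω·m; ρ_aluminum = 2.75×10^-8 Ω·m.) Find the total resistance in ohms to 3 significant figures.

Seg 1: A = πr² = π(8.1800e-03 m)² = 2.102e-04 m²
R_1 = (1.77×10^-8)(3070)/(2.102e-04) = 0.2585 Ω
Seg 2: A = π(d/2)² = π(6.1500e-03 m)² = 1.188e-04 m²
R_2 = (2.75×10^-8)(424)/(1.188e-04) = 0.09813 Ω
Seg 3: A = πr² = π(2.8100e-03 m)² = 2.481e-05 m²
R_3 = (2.75×10^-8)(3720)/(2.481e-05) = 4.124 Ω
R_total = R_1 + R_2 + R_3 = 4.48 Ω

4.48 Ω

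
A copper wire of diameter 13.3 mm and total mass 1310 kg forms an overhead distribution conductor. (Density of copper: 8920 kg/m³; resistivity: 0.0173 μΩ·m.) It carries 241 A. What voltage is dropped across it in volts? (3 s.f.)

ρ = 0.0173 μΩ·m = 1.73×10^-8 Ω·m
A = π(d/2)² = π(6.6500e-03 m)² = 1.3893e-04 m²
L = m/(density·A) = 1310/(8920×1.3893e-04) = 1057 m
R = ρL/A = (1.73×10^-8)(1057)/(1.3893e-04) = 0.1316 Ω
V = IR = 241 × 0.1316 = 31.7 V

31.7 V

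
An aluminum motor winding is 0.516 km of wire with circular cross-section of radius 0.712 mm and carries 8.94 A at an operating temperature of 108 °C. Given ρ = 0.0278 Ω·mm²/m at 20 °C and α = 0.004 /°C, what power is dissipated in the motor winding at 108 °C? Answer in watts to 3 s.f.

973 W

ρ = 0.0278 Ω·mm²/m = 2.78×10^-8 Ω·m
A = πr² = π(7.1200e-04 m)² = 1.593e-06 m²
R₍20₎ = ρL/A = (2.78×10^-8)(516)/(1.593e-06) = 9.007 Ω
R₍108₎ = R₍20₎(1 + αΔT) = 9.007 × (1 + 0.004×88) = 12.18 Ω
P = I²R = (8.94)² × 12.18 = 973 W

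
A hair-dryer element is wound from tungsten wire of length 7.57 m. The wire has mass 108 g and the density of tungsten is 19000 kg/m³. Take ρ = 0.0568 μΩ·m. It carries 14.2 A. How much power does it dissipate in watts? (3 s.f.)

ρ = 0.0568 μΩ·m = 5.68×10^-8 Ω·m
A = m/(density·L) = 0.108/(19000×7.57) = 7.5089e-07 m²
R = ρL/A = (5.68×10^-8)(7.57)/(7.5089e-07) = 0.5726 Ω
P = I²R = (14.2)² × 0.5726 = 115 W

115 W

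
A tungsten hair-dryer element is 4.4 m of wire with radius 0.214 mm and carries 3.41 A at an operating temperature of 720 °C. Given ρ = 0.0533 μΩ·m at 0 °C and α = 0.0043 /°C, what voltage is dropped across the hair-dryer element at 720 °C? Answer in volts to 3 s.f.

22.8 V

ρ = 0.0533 μΩ·m = 5.33×10^-8 Ω·m
A = πr² = π(2.1400e-04 m)² = 1.439e-07 m²
R₍0₎ = ρL/A = (5.33×10^-8)(4.4)/(1.439e-07) = 1.63 Ω
R₍720₎ = R₍0₎(1 + αΔT) = 1.63 × (1 + 0.0043×720) = 6.677 Ω
V = IR = 3.41 × 6.677 = 22.8 V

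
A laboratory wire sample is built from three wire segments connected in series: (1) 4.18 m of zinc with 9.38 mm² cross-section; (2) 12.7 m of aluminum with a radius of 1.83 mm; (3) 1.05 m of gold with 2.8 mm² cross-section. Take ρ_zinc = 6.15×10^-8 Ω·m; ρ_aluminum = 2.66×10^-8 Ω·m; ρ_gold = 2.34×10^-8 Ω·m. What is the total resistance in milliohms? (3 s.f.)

Seg 1: A = 9.38 mm² = 9.380e-06 m²
R_1 = (6.15×10^-8)(4.18)/(9.380e-06) = 0.02741 Ω
Seg 2: A = πr² = π(1.8300e-03 m)² = 1.052e-05 m²
R_2 = (2.66×10^-8)(12.7)/(1.052e-05) = 0.03211 Ω
Seg 3: A = 2.8 mm² = 2.800e-06 m²
R_3 = (2.34×10^-8)(1.05)/(2.800e-06) = 0.008775 Ω
R_total = R_1 + R_2 + R_3 = 68.3 mΩ

68.3 mΩ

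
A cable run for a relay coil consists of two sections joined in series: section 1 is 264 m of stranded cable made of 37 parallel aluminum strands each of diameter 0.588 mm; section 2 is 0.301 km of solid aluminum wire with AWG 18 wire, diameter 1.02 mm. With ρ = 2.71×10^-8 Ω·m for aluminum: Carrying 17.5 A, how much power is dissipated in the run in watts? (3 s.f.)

3280 W

Section 1: A_strand = π(2.9400e-04)² = 2.715e-07 m²; R₁ = ρL/(N·A_s) = (2.71×10^-8)(264)/(37×2.715e-07) = 0.7121 Ω
Section 2: A = π(1.02/2 mm)² = π(5.1000e-04 m)² = 8.171e-07 m²
R₂ = (2.71×10^-8)(301)/(8.171e-07) = 9.983 Ω
R = R₁ + R₂ = 10.69 Ω
P = I²R = (17.5)² × 10.69 = 3280 W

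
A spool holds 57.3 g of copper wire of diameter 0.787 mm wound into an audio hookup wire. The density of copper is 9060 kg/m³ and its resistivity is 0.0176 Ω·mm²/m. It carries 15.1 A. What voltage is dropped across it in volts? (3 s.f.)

7.10 V

ρ = 0.0176 Ω·mm²/m = 1.76×10^-8 Ω·m
A = π(d/2)² = π(3.9350e-04 m)² = 4.8645e-07 m²
L = m/(density·A) = 0.0573/(9060×4.8645e-07) = 13 m
R = ρL/A = (1.76×10^-8)(13)/(4.8645e-07) = 0.4704 Ω
V = IR = 15.1 × 0.4704 = 7.10 V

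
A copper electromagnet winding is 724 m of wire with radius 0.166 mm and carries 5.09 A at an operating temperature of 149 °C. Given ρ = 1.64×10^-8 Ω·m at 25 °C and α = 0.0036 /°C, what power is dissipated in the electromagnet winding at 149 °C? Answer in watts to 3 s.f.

5140 W

A = πr² = π(1.6600e-04 m)² = 8.657e-08 m²
R₍25₎ = ρL/A = (1.64×10^-8)(724)/(8.657e-08) = 137.2 Ω
R₍149₎ = R₍25₎(1 + αΔT) = 137.2 × (1 + 0.0036×124) = 198.4 Ω
P = I²R = (5.09)² × 198.4 = 5140 W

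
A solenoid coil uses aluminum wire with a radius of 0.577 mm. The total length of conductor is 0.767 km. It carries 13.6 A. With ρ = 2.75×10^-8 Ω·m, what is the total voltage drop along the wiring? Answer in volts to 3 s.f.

A = πr² = π(5.7700e-04 m)² = 1.046e-06 m²
R = ρL/A = (2.75×10^-8)(767)/(1.046e-06) = 20.17 Ω
V = IR = 13.6 × 20.17 = 274 V

274 V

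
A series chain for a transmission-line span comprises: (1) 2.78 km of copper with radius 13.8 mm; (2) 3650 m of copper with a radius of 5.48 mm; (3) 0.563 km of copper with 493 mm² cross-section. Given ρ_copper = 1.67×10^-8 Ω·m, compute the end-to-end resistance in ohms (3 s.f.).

0.743 Ω

Seg 1: A = πr² = π(1.3800e-02 m)² = 5.983e-04 m²
R_1 = (1.67×10^-8)(2780)/(5.983e-04) = 0.0776 Ω
Seg 2: A = πr² = π(5.4800e-03 m)² = 9.434e-05 m²
R_2 = (1.67×10^-8)(3650)/(9.434e-05) = 0.6461 Ω
Seg 3: A = 493 mm² = 4.930e-04 m²
R_3 = (1.67×10^-8)(563)/(4.930e-04) = 0.01907 Ω
R_total = R_1 + R_2 + R_3 = 0.743 Ω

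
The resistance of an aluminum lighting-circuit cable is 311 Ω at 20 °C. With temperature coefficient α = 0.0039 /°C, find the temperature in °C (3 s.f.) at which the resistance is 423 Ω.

R = R₀(1 + α(T − T₀)) ⇒ T = T₀ + (R/R₀ − 1)/α
T = 20 + (423/311 − 1)/0.0039 = 20 + (0.3601)/0.0039 = 112 °C

112 °C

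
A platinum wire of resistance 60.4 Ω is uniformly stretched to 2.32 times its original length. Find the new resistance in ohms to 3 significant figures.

Volume constant ⇒ A' = A/k with k = 2.32. R' = ρ(kL)/(A/k) = k²R.
R' = 5.382 × 60.4 = 325 Ω

325 Ω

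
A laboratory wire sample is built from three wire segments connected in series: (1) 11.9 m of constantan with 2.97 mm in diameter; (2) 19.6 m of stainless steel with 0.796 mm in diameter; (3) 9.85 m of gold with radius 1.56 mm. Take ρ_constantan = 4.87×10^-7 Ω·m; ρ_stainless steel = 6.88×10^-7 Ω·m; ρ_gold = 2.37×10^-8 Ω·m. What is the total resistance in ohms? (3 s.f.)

Seg 1: A = π(d/2)² = π(1.4850e-03 m)² = 6.928e-06 m²
R_1 = (4.87×10^-7)(11.9)/(6.928e-06) = 0.8365 Ω
Seg 2: A = π(d/2)² = π(3.9800e-04 m)² = 4.976e-07 m²
R_2 = (6.88×10^-7)(19.6)/(4.976e-07) = 27.1 Ω
Seg 3: A = πr² = π(1.5600e-03 m)² = 7.645e-06 m²
R_3 = (2.37×10^-8)(9.85)/(7.645e-06) = 0.03053 Ω
R_total = R_1 + R_2 + R_3 = 28.0 Ω

28.0 Ω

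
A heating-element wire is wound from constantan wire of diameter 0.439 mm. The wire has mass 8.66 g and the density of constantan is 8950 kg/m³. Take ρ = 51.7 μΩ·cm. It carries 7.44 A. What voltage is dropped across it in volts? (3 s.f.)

ρ = 51.7 μΩ·cm = 5.17×10^-7 Ω·m
A = π(d/2)² = π(2.1950e-04 m)² = 1.5136e-07 m²
L = m/(density·A) = 0.00866/(8950×1.5136e-07) = 6.393 m
R = ρL/A = (5.17×10^-7)(6.393)/(1.5136e-07) = 21.83 Ω
V = IR = 7.44 × 21.83 = 162 V

162 V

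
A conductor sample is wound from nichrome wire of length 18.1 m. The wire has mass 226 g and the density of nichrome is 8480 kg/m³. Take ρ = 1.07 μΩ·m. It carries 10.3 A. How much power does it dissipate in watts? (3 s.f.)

ρ = 1.07 μΩ·m = 1.07×10^-6 Ω·m
A = m/(density·L) = 0.226/(8480×18.1) = 1.4724e-06 m²
R = ρL/A = (1.07×10^-6)(18.1)/(1.4724e-06) = 13.15 Ω
P = I²R = (10.3)² × 13.15 = 1400 W

1400 W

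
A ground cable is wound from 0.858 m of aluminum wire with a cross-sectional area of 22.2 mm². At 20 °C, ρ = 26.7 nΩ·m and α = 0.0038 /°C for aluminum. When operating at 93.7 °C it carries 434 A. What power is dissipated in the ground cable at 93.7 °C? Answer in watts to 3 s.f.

ρ = 26.7 nΩ·m = 2.67×10^-8 Ω·m
A = 22.2 mm² = 2.220e-05 m²
R₍20₎ = ρL/A = (2.67×10^-8)(0.858)/(2.220e-05) = 0.001032 Ω
R₍93.7₎ = R₍20₎(1 + αΔT) = 0.001032 × (1 + 0.0038×73.7) = 0.001321 Ω
P = I²R = (434)² × 0.001321 = 249 W

249 W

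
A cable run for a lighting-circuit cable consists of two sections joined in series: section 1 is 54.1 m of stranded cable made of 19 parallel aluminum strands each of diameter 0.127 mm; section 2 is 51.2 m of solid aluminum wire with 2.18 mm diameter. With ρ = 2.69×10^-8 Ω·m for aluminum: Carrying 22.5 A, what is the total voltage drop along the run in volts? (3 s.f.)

144 V

Section 1: A_strand = π(6.3500e-05)² = 1.267e-08 m²; R₁ = ρL/(N·A_s) = (2.69×10^-8)(54.1)/(19×1.267e-08) = 6.046 Ω
Section 2: A = π(d/2)² = π(1.0900e-03 m)² = 3.733e-06 m²
R₂ = (2.69×10^-8)(51.2)/(3.733e-06) = 0.369 Ω
R = R₁ + R₂ = 6.415 Ω
V = IR = 22.5 × 6.415 = 144 V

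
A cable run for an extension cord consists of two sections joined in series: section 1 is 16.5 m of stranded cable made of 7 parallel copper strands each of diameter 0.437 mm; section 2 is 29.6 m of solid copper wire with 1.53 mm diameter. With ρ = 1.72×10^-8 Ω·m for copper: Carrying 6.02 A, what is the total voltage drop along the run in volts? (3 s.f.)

Section 1: A_strand = π(2.1850e-04)² = 1.500e-07 m²; R₁ = ρL/(N·A_s) = (1.72×10^-8)(16.5)/(7×1.500e-07) = 0.2703 Ω
Section 2: A = π(d/2)² = π(7.6500e-04 m)² = 1.839e-06 m²
R₂ = (1.72×10^-8)(29.6)/(1.839e-06) = 0.2769 Ω
R = R₁ + R₂ = 0.5472 Ω
V = IR = 6.02 × 0.5472 = 3.29 V

3.29 V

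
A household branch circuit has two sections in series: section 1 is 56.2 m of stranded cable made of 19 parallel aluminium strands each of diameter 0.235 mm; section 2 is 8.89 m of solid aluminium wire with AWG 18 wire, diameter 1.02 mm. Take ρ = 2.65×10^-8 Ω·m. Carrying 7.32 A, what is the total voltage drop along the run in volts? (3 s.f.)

Section 1: A_strand = π(1.1750e-04)² = 4.337e-08 m²; R₁ = ρL/(N·A_s) = (2.65×10^-8)(56.2)/(19×4.337e-08) = 1.807 Ω
Section 2: A = π(1.02/2 mm)² = π(5.1000e-04 m)² = 8.171e-07 m²
R₂ = (2.65×10^-8)(8.89)/(8.171e-07) = 0.2883 Ω
R = R₁ + R₂ = 2.095 Ω
V = IR = 7.32 × 2.095 = 15.3 V

15.3 V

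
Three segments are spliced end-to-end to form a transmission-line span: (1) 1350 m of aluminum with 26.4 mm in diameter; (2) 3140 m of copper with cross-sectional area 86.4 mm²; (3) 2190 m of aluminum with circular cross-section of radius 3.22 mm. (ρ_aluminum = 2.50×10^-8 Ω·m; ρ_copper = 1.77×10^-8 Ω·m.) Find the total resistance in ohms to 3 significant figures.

Seg 1: A = π(d/2)² = π(1.3200e-02 m)² = 5.474e-04 m²
R_1 = (2.50×10^-8)(1350)/(5.474e-04) = 0.06166 Ω
Seg 2: A = 86.4 mm² = 8.640e-05 m²
R_2 = (1.77×10^-8)(3140)/(8.640e-05) = 0.6433 Ω
Seg 3: A = πr² = π(3.2200e-03 m)² = 3.257e-05 m²
R_3 = (2.50×10^-8)(2190)/(3.257e-05) = 1.681 Ω
R_total = R_1 + R_2 + R_3 = 2.39 Ω

2.39 Ω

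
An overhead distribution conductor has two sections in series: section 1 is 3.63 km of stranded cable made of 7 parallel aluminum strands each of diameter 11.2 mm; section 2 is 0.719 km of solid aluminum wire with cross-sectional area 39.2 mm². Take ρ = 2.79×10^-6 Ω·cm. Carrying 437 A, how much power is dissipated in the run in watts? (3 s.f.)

1.26×10^5 W

ρ = 2.79×10^-6 Ω·cm = 2.79×10^-8 Ω·m
Section 1: A_strand = π(5.6000e-03)² = 9.852e-05 m²; R₁ = ρL/(N·A_s) = (2.79×10^-8)(3630)/(7×9.852e-05) = 0.1469 Ω
Section 2: A = 39.2 mm² = 3.920e-05 m²
R₂ = (2.79×10^-8)(719)/(3.920e-05) = 0.5117 Ω
R = R₁ + R₂ = 0.6586 Ω
P = I²R = (437)² × 0.6586 = 1.26×10^5 W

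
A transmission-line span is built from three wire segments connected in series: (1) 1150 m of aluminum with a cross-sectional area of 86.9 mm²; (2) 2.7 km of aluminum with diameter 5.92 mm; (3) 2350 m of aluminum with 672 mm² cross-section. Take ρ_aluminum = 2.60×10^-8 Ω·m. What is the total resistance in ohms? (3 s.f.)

Seg 1: A = 86.9 mm² = 8.690e-05 m²
R_1 = (2.60×10^-8)(1150)/(8.690e-05) = 0.3441 Ω
Seg 2: A = π(d/2)² = π(2.9600e-03 m)² = 2.753e-05 m²
R_2 = (2.60×10^-8)(2700)/(2.753e-05) = 2.55 Ω
Seg 3: A = 672 mm² = 6.720e-04 m²
R_3 = (2.60×10^-8)(2350)/(6.720e-04) = 0.09092 Ω
R_total = R_1 + R_2 + R_3 = 2.99 Ω

2.99 Ω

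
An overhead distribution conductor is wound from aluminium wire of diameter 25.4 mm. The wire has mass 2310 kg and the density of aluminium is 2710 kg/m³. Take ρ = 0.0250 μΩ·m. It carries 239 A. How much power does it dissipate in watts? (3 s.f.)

ρ = 0.0250 μΩ·m = 2.50×10^-8 Ω·m
A = π(d/2)² = π(1.2700e-02 m)² = 5.0671e-04 m²
L = m/(density·A) = 2310/(2710×5.0671e-04) = 1682 m
R = ρL/A = (2.50×10^-8)(1682)/(5.0671e-04) = 0.083 Ω
P = I²R = (239)² × 0.083 = 4740 W

4740 W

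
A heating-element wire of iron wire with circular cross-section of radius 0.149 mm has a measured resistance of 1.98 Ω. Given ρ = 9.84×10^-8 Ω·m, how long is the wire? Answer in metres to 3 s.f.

1.40 m

A = πr² = π(1.4900e-04 m)² = 6.975e-08 m²
L = RA/ρ = (1.98)(6.975e-08)/(9.84×10^-8) = 1.40 m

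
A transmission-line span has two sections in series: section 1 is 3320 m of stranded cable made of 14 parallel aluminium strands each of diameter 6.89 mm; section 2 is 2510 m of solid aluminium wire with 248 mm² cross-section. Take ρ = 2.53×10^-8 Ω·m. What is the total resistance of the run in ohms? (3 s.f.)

0.417 Ω

Section 1: A_strand = π(3.4450e-03)² = 3.728e-05 m²; R₁ = ρL/(N·A_s) = (2.53×10^-8)(3320)/(14×3.728e-05) = 0.1609 Ω
Section 2: A = 248 mm² = 2.480e-04 m²
R₂ = (2.53×10^-8)(2510)/(2.480e-04) = 0.2561 Ω
R = R₁ + R₂ = 0.417 Ω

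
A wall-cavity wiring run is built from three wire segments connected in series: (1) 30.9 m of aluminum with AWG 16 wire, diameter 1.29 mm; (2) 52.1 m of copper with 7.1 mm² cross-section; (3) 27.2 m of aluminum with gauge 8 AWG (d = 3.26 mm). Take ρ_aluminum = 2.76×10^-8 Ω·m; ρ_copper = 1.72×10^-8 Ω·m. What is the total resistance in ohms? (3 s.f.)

0.869 Ω

Seg 1: A = π(1.29/2 mm)² = π(6.4500e-04 m)² = 1.307e-06 m²
R_1 = (2.76×10^-8)(30.9)/(1.307e-06) = 0.6525 Ω
Seg 2: A = 7.1 mm² = 7.100e-06 m²
R_2 = (1.72×10^-8)(52.1)/(7.100e-06) = 0.1262 Ω
Seg 3: A = π(3.26/2 mm)² = π(1.6300e-03 m)² = 8.347e-06 m²
R_3 = (2.76×10^-8)(27.2)/(8.347e-06) = 0.08994 Ω
R_total = R_1 + R_2 + R_3 = 0.869 Ω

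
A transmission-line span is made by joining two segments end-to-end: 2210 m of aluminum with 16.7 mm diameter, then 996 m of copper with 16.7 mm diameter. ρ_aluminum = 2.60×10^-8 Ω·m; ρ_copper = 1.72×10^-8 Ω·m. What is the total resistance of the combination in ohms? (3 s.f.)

Segment 1: A = π(d/2)² = π(8.3500e-03 m)² = 2.190e-04 m²
R₁ = ρL/A = (2.60×10^-8)(2210)/(2.190e-04) = 0.2623 Ω
R₂ = (1.72×10^-8)(996)/(2.190e-04) = 0.07821 Ω
R = R₁ + R₂ = 0.341 Ω

0.341 Ω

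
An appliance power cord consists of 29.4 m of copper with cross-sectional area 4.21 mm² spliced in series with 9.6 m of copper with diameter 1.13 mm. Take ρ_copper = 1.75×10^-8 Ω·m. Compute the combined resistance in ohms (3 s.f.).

0.290 Ω

Segment 1: A = 4.21 mm² = 4.210e-06 m²
R₁ = ρL/A = (1.75×10^-8)(29.4)/(4.210e-06) = 0.1222 Ω
Segment 2: A = π(d/2)² = π(5.6500e-04 m)² = 1.003e-06 m²
R₂ = (1.75×10^-8)(9.6)/(1.003e-06) = 0.1675 Ω
R = R₁ + R₂ = 0.290 Ω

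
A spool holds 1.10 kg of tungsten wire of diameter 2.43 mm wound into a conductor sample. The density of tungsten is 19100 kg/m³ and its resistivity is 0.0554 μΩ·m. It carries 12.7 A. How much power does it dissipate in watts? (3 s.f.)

ρ = 0.0554 μΩ·m = 5.54×10^-8 Ω·m
A = π(d/2)² = π(1.2150e-03 m)² = 4.6377e-06 m²
L = m/(density·A) = 1.1/(19100×4.6377e-06) = 12.42 m
R = ρL/A = (5.54×10^-8)(12.42)/(4.6377e-06) = 0.1483 Ω
P = I²R = (12.7)² × 0.1483 = 23.9 W

23.9 W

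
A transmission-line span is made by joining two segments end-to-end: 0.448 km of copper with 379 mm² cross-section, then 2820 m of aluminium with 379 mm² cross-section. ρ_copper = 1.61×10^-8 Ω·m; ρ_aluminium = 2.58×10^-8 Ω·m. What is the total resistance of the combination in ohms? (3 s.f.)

0.211 Ω

Segment 1: A = 379 mm² = 3.790e-04 m²
R₁ = ρL/A = (1.61×10^-8)(448)/(3.790e-04) = 0.01903 Ω
R₂ = (2.58×10^-8)(2820)/(3.790e-04) = 0.192 Ω
R = R₁ + R₂ = 0.211 Ω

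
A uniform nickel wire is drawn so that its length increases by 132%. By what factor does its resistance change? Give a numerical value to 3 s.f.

5.38

k = 1 + 132/100 = 2.32; volume constant ⇒ A' = A/k, so R' = k²R.
Factor = 5.38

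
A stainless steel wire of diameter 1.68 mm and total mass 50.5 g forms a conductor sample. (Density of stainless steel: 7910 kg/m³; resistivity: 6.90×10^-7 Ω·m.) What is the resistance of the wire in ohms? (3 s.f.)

A = π(d/2)² = π(8.4000e-04 m)² = 2.2167e-06 m²
L = m/(density·A) = 0.0505/(7910×2.2167e-06) = 2.88 m
R = ρL/A = (6.90×10^-7)(2.88)/(2.2167e-06) = 0.896 Ω

0.896 Ω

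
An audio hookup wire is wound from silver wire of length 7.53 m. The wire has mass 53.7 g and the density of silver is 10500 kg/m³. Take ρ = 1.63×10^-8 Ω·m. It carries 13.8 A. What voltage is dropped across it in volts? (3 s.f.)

2.49 V

A = m/(density·L) = 0.0537/(10500×7.53) = 6.7919e-07 m²
R = ρL/A = (1.63×10^-8)(7.53)/(6.7919e-07) = 0.1807 Ω
V = IR = 13.8 × 0.1807 = 2.49 V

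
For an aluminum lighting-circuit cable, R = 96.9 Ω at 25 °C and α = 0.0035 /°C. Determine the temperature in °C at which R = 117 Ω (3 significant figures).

84.3 °C

R = R₀(1 + α(T − T₀)) ⇒ T = T₀ + (R/R₀ − 1)/α
T = 25 + (117/96.9 − 1)/0.0035 = 25 + (0.2074)/0.0035 = 84.3 °C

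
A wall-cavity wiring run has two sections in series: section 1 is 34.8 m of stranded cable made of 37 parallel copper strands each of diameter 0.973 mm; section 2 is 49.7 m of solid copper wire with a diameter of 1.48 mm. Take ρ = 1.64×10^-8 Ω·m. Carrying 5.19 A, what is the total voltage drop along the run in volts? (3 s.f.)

Section 1: A_strand = π(4.8650e-04)² = 7.436e-07 m²; R₁ = ρL/(N·A_s) = (1.64×10^-8)(34.8)/(37×7.436e-07) = 0.02074 Ω
Section 2: A = π(d/2)² = π(7.4000e-04 m)² = 1.720e-06 m²
R₂ = (1.64×10^-8)(49.7)/(1.720e-06) = 0.4738 Ω
R = R₁ + R₂ = 0.4945 Ω
V = IR = 5.19 × 0.4945 = 2.57 V

2.57 V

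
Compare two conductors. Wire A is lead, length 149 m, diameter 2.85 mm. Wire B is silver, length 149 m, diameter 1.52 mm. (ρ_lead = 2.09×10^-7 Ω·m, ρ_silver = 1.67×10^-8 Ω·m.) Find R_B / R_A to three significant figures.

0.281

R ∝ ρL/d², so R_B/R_A = (ρ_B/ρ_A) × (d_A/d_B)²
= (1.67×10^-8/2.09×10^-7) × (2.85/1.52)² = 0.281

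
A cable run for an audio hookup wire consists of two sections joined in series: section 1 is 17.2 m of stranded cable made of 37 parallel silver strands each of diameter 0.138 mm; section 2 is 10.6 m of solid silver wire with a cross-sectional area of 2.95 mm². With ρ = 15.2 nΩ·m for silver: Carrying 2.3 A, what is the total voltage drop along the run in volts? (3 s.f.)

1.21 V

ρ = 15.2 nΩ·m = 1.52×10^-8 Ω·m
Section 1: A_strand = π(6.9000e-05)² = 1.496e-08 m²; R₁ = ρL/(N·A_s) = (1.52×10^-8)(17.2)/(37×1.496e-08) = 0.4724 Ω
Section 2: A = 2.95 mm² = 2.950e-06 m²
R₂ = (1.52×10^-8)(10.6)/(2.950e-06) = 0.05462 Ω
R = R₁ + R₂ = 0.527 Ω
V = IR = 2.3 × 0.527 = 1.21 V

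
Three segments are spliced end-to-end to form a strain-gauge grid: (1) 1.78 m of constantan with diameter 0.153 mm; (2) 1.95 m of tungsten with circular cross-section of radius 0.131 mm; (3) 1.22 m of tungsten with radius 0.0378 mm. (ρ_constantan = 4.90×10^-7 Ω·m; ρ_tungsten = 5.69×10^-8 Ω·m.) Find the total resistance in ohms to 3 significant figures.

65.0 Ω

Seg 1: A = π(d/2)² = π(7.6500e-05 m)² = 1.839e-08 m²
R_1 = (4.90×10^-7)(1.78)/(1.839e-08) = 47.44 Ω
Seg 2: A = πr² = π(1.3100e-04 m)² = 5.391e-08 m²
R_2 = (5.69×10^-8)(1.95)/(5.391e-08) = 2.058 Ω
Seg 3: A = πr² = π(3.7800e-05 m)² = 4.489e-09 m²
R_3 = (5.69×10^-8)(1.22)/(4.489e-09) = 15.46 Ω
R_total = R_1 + R_2 + R_3 = 65.0 Ω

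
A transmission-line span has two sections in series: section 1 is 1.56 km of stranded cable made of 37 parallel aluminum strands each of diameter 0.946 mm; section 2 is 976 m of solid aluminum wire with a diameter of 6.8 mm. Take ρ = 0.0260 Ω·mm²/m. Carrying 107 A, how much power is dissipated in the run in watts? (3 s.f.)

ρ = 0.0260 Ω·mm²/m = 2.60×10^-8 Ω·m
Section 1: A_strand = π(4.7300e-04)² = 7.029e-07 m²; R₁ = ρL/(N·A_s) = (2.60×10^-8)(1560)/(37×7.029e-07) = 1.56 Ω
Section 2: A = π(d/2)² = π(3.4000e-03 m)² = 3.632e-05 m²
R₂ = (2.60×10^-8)(976)/(3.632e-05) = 0.6987 Ω
R = R₁ + R₂ = 2.258 Ω
P = I²R = (107)² × 2.258 = 25900 W

25900 W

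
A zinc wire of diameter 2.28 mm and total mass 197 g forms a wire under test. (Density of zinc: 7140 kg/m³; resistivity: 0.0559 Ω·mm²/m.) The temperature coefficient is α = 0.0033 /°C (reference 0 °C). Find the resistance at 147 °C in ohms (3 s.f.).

ρ = 0.0559 Ω·mm²/m = 5.59×10^-8 Ω·m
A = π(d/2)² = π(1.1400e-03 m)² = 4.0828e-06 m²
L = m/(density·A) = 0.197/(7140×4.0828e-06) = 6.758 m
R = ρL/A = (5.59×10^-8)(6.758)/(4.0828e-06) = 0.09253 Ω
R(147 °C) = 0.09253 × (1 + 0.0033×147) = 0.137 Ω

0.137 Ω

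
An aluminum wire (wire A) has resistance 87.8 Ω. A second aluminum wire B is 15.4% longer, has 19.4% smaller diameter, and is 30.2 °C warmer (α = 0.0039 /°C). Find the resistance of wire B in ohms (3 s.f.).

R ∝ ρL/d² with ρ ∝ (1+αΔT), so R_B/R_A = (1 + 15.4/100) × (1 − 19.4/100)⁻² × (1 + 0.0039×30.2)
= 1.154 × 1.539 × 1.118 = 1.986
R_B = 1.986 × 87.8 = 174 Ω

174 Ω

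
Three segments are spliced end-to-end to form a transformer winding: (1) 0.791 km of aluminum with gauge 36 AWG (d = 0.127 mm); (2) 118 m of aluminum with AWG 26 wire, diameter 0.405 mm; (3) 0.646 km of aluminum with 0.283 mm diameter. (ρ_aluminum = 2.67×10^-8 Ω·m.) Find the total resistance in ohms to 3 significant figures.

Seg 1: A = π(0.127/2 mm)² = π(6.3500e-05 m)² = 1.267e-08 m²
R_1 = (2.67×10^-8)(791)/(1.267e-08) = 1667 Ω
Seg 2: A = π(0.405/2 mm)² = π(2.0250e-04 m)² = 1.288e-07 m²
R_2 = (2.67×10^-8)(118)/(1.288e-07) = 24.46 Ω
Seg 3: A = π(d/2)² = π(1.4150e-04 m)² = 6.290e-08 m²
R_3 = (2.67×10^-8)(646)/(6.290e-08) = 274.2 Ω
R_total = R_1 + R_2 + R_3 = 1970 Ω

1970 Ω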